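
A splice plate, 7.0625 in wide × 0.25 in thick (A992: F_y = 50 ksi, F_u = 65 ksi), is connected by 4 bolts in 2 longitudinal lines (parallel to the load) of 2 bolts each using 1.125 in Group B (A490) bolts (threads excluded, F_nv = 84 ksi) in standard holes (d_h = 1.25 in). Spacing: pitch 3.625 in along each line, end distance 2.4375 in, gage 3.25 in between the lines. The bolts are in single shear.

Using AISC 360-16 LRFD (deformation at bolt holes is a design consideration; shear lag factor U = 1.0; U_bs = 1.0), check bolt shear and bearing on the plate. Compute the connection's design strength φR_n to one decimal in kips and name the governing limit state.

Bolt shear: A_b = π(1.125)²/4 = 0.99402 in². φR_n = 0.75 × 84 × 0.99402 × 4 × 1 = 250.5 kips.
Bearing (0.25 in plate, F_u = 65 ksi): end bolts L_c = 2.4375 − 1.25/2 = 1.8125, R_n = min(1.2×1.8125×0.25×65, 2.4×1.125×0.25×65) = 35.344 kips/bolt; interior L_c = 3.625 − 1.25 = 2.375, R_n = 43.875 kips/bolt. φR_n = 0.75 × (2×35.344 + 2×43.875) = 118.8 kips.
Governing: min(250.5, 118.8) = 118.8 kips → bearing.

118.8 kips (bearing governs)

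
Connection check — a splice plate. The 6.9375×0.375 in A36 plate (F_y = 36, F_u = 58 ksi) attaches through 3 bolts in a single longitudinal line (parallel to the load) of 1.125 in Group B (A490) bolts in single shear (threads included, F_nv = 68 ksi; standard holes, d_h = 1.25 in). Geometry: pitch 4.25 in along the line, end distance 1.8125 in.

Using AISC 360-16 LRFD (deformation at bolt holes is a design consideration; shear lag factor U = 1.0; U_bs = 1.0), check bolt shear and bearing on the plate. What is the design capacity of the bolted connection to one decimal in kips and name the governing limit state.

Bolt shear: A_b = π(1.125)²/4 = 0.99402 in². φR_n = 0.75 × 68 × 0.99402 × 3 × 1 = 152.1 kips.
Bearing (0.375 in plate, F_u = 58 ksi): end bolts L_c = 1.8125 − 1.25/2 = 1.1875, R_n = min(1.2×1.1875×0.375×58, 2.4×1.125×0.375×58) = 30.994 kips/bolt; interior L_c = 4.25 − 1.25 = 3, R_n = 58.725 kips/bolt. φR_n = 0.75 × (1×30.994 + 2×58.725) = 111.3 kips.
Governing: min(152.1, 111.3) = 111.3 kips → bearing.

111.3 kips (bearing governs)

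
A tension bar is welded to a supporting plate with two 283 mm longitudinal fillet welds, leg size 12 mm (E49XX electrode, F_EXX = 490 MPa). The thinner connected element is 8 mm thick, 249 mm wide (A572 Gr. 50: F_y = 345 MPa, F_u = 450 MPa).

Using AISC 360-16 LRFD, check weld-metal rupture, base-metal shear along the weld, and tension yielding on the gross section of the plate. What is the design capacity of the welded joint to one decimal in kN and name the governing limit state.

618.5 kN (gross-section yield governs)

Weld metal: throat = 0.707×12 = 8.484 mm, L = 2×283 = 566 mm. φR_n = 0.75 × 0.6 × 490 × 8.484 × 566 = 1058.8 kN.
Base metal shear (8 mm plate): yield φR_n = 1.0×0.6×345×8×566 = 937.3 kN; rupture φR_n = 0.75×0.6×450×8×566 = 916.9 kN; take 916.9 kN (rupture).
Tension yield (gross): A_g = 249×8 = 1992 mm². φR_n = 0.90 × 345 × 1992 = 618.5 kN.
Governing: min(1058.8, 916.9, 618.5) = 618.5 kN → gross-section yield.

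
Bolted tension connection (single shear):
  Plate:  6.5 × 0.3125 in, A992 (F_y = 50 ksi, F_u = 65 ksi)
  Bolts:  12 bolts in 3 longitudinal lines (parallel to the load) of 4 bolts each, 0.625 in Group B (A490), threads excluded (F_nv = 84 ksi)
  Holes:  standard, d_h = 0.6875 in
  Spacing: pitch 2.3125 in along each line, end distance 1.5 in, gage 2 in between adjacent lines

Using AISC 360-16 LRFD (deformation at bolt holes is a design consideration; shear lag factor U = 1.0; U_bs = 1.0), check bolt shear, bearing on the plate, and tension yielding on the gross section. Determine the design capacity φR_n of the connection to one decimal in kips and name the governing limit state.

91.4 kips (gross-section yield governs)

Bolt shear: A_b = π(0.625)²/4 = 0.3068 in². φR_n = 0.75 × 84 × 0.3068 × 12 × 1 = 231.9 kips.
Bearing (0.3125 in plate, F_u = 65 ksi): end bolts L_c = 1.5 − 0.6875/2 = 1.15625, R_n = min(1.2×1.15625×0.3125×65, 2.4×0.625×0.3125×65) = 28.184 kips/bolt; interior L_c = 2.3125 − 0.6875 = 1.625, R_n = 30.469 kips/bolt. φR_n = 0.75 × (3×28.184 + 9×30.469) = 269.1 kips.
Tension yield (gross): A_g = 6.5×0.3125 = 2.0313 in². φR_n = 0.90 × 50 × 2.0313 = 91.4 kips.
Governing: min(231.9, 269.1, 91.4) = 91.4 kips → gross-section yield.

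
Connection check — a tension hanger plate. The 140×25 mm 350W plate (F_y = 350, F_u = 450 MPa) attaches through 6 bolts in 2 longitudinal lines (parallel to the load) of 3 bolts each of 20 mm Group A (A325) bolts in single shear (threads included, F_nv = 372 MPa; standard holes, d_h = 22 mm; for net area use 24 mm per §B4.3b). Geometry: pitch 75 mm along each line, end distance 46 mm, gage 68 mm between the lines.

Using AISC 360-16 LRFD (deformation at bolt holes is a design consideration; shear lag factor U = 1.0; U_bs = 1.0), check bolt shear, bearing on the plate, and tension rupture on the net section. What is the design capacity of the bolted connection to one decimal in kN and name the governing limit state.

525.9 kN (bolt shear governs)

Bolt shear: A_b = π(20)²/4 = 314.16 mm². φR_n = 0.75 × 372 × 314.16 × 6 × 1 = 525.9 kN.
Bearing (25 mm plate, F_u = 450 MPa): end bolts L_c = 46 − 22/2 = 35, R_n = min(1.2×35×25×450, 2.4×20×25×450) = 472.5 kN/bolt; interior L_c = 75 − 22 = 53, R_n = 540 kN/bolt. φR_n = 0.75 × (2×472.5 + 4×540) = 2328.8 kN.
Tension rupture (net): A_n = (140 − 2×24)×25 = 2300 mm² (U = 1.0, A_e = A_n). φR_n = 0.75 × 450 × 2300 = 776.3 kN.
Governing: min(525.9, 2328.8, 776.3) = 525.9 kN → bolt shear.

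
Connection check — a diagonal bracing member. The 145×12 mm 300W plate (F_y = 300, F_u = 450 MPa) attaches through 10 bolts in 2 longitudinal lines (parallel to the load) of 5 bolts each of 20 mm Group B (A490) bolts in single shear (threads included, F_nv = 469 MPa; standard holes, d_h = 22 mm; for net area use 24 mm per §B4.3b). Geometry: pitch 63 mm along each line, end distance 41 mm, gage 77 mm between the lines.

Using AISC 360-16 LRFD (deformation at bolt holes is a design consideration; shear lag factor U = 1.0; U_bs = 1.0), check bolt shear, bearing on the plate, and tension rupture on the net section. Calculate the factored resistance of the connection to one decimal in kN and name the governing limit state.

392.9 kN (net-section rupture governs)

Bolt shear: A_b = π(20)²/4 = 314.16 mm². φR_n = 0.75 × 469 × 314.16 × 10 × 1 = 1105.1 kN.
Bearing (12 mm plate, F_u = 450 MPa): end bolts L_c = 41 − 22/2 = 30, R_n = min(1.2×30×12×450, 2.4×20×12×450) = 194.4 kN/bolt; interior L_c = 63 − 22 = 41, R_n = 259.2 kN/bolt. φR_n = 0.75 × (2×194.4 + 8×259.2) = 1846.8 kN.
Tension rupture (net): A_n = (145 − 2×24)×12 = 1164 mm² (U = 1.0, A_e = A_n). φR_n = 0.75 × 450 × 1164 = 392.9 kN.
Governing: min(1105.1, 1846.8, 392.9) = 392.9 kN → net-section rupture.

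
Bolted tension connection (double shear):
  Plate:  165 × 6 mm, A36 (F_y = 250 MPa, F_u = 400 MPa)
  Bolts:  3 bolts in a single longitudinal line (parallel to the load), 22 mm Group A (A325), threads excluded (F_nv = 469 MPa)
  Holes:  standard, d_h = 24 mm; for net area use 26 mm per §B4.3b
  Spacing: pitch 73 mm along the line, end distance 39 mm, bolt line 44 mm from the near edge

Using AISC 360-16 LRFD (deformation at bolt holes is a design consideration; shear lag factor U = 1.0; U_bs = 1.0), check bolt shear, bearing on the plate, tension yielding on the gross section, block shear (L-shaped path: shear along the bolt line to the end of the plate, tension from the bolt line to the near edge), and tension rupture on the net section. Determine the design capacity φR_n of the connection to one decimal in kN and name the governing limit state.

180.7 kN (block shear governs)

Bolt shear: A_b = π(22)²/4 = 380.13 mm². φR_n = 0.75 × 469 × 380.13 × 3 × 2 = 802.3 kN.
Bearing (6 mm plate, F_u = 400 MPa): end bolts L_c = 39 − 24/2 = 27, R_n = min(1.2×27×6×400, 2.4×22×6×400) = 77.76 kN/bolt; interior L_c = 73 − 24 = 49, R_n = 126.72 kN/bolt. φR_n = 0.75 × (1×77.76 + 2×126.72) = 248.4 kN.
Tension yield (gross): A_g = 165×6 = 990 mm². φR_n = 0.90 × 250 × 990 = 222.8 kN.
Block shear: shear path 1×[39+2×73] = 1×185 mm, A_gv = 1110, A_nv = 1×(185 − 2.5×26)×6 = 720 mm²; tension to near edge: (44 − 0.5×26)×6 = 186 mm². R_n = min(0.6×400×720, 0.6×250×1110) + 1.0×400×186 = min(172.8, 166.5) + 74.4 = 240.9 kN. φR_n = 0.75 × 240.9 = 180.7 kN.
Tension rupture (net): A_n = (165 − 1×26)×6 = 834 mm² (U = 1.0, A_e = A_n). φR_n = 0.75 × 400 × 834 = 250.2 kN.
Governing: min(802.3, 248.4, 222.8, 180.7, 250.2) = 180.7 kN → block shear.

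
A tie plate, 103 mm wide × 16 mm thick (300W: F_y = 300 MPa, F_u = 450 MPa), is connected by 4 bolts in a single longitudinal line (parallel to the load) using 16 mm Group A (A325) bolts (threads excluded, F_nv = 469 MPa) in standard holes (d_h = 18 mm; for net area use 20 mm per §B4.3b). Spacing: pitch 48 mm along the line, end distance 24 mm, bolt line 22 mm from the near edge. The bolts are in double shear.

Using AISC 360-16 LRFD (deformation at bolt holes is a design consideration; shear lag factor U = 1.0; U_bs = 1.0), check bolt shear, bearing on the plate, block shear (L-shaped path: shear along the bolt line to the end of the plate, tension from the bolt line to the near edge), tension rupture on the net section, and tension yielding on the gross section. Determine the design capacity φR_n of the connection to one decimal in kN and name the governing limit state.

382.3 kN (block shear governs)

Bolt shear: A_b = π(16)²/4 = 201.06 mm². φR_n = 0.75 × 469 × 201.06 × 4 × 2 = 565.8 kN.
Bearing (16 mm plate, F_u = 450 MPa): end bolts L_c = 24 − 18/2 = 15, R_n = min(1.2×15×16×450, 2.4×16×16×450) = 129.6 kN/bolt; interior L_c = 48 − 18 = 30, R_n = 259.2 kN/bolt. φR_n = 0.75 × (1×129.6 + 3×259.2) = 680.4 kN.
Block shear: shear path 1×[24+3×48] = 1×168 mm, A_gv = 2688, A_nv = 1×(168 − 3.5×20)×16 = 1568 mm²; tension to near edge: (22 − 0.5×20)×16 = 192 mm². R_n = min(0.6×450×1568, 0.6×300×2688) + 1.0×450×192 = min(423.36, 483.84) + 86.4 = 509.76 kN. φR_n = 0.75 × 509.76 = 382.3 kN.
Tension rupture (net): A_n = (103 − 1×20)×16 = 1328 mm² (U = 1.0, A_e = A_n). φR_n = 0.75 × 450 × 1328 = 448.2 kN.
Tension yield (gross): A_g = 103×16 = 1648 mm². φR_n = 0.90 × 300 × 1648 = 445.0 kN.
Governing: min(565.8, 680.4, 382.3, 448.2, 445.0) = 382.3 kN → block shear.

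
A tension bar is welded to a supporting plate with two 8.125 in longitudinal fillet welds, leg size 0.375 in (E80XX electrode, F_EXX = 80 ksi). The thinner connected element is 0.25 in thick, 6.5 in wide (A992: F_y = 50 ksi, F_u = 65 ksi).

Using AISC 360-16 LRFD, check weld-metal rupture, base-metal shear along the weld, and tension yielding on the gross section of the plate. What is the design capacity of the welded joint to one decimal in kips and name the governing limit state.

73.1 kips (gross-section yield governs)

Weld metal: throat = 0.707×0.375 = 0.26513 in, L = 2×8.125 = 16.25 in. φR_n = 0.75 × 0.6 × 80 × 0.26513 × 16.25 = 155.1 kips.
Base metal shear (0.25 in plate): yield φR_n = 1.0×0.6×50×0.25×16.25 = 121.9 kips; rupture φR_n = 0.75×0.6×65×0.25×16.25 = 118.8 kips; take 118.8 kips (rupture).
Tension yield (gross): A_g = 6.5×0.25 = 1.625 in². φR_n = 0.90 × 50 × 1.625 = 73.1 kips.
Governing: min(155.1, 118.8, 73.1) = 73.1 kips → gross-section yield.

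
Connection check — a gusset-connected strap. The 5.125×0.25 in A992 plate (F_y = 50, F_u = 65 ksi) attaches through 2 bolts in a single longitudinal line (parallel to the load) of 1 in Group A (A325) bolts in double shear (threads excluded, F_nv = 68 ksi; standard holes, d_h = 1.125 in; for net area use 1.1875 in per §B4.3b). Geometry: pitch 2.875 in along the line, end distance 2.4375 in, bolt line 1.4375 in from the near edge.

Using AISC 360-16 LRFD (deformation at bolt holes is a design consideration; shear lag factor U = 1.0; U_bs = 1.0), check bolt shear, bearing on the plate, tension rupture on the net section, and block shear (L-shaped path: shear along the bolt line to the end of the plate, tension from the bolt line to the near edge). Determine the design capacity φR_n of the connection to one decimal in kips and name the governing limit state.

Bolt shear: A_b = π(1)²/4 = 0.7854 in². φR_n = 0.75 × 68 × 0.7854 × 2 × 2 = 160.2 kips.
Bearing (0.25 in plate, F_u = 65 ksi): end bolts L_c = 2.4375 − 1.125/2 = 1.875, R_n = min(1.2×1.875×0.25×65, 2.4×1×0.25×65) = 36.563 kips/bolt; interior L_c = 2.875 − 1.125 = 1.75, R_n = 34.125 kips/bolt. φR_n = 0.75 × (1×36.563 + 1×34.125) = 53.0 kips.
Tension rupture (net): A_n = (5.125 − 1×1.1875)×0.25 = 0.98438 in² (U = 1.0, A_e = A_n). φR_n = 0.75 × 65 × 0.98438 = 48.0 kips.
Block shear: shear path 1×[2.4375+1×2.875] = 1×5.3125 in, A_gv = 1.3281, A_nv = 1×(5.3125 − 1.5×1.1875)×0.25 = 0.88281 in²; tension to near edge: (1.4375 − 0.5×1.1875)×0.25 = 0.21094 in². R_n = min(0.6×65×0.88281, 0.6×50×1.3281) + 1.0×65×0.21094 = min(34.43, 39.843) + 13.711 = 48.141 kips. φR_n = 0.75 × 48.141 = 36.1 kips.
Governing: min(160.2, 53.0, 48.0, 36.1) = 36.1 kips → block shear.

36.1 kips (block shear governs)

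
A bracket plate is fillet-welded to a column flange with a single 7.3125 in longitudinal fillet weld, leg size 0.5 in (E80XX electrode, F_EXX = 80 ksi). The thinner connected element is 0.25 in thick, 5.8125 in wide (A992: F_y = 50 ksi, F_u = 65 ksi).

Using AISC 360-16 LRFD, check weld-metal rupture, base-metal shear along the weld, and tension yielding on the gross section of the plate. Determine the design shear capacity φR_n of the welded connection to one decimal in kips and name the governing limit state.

Weld metal: throat = 0.707×0.5 = 0.3535 in, L = 7.3125 in. φR_n = 0.75 × 0.6 × 80 × 0.3535 × 7.3125 = 93.1 kips.
Base metal shear (0.25 in plate): yield φR_n = 1.0×0.6×50×0.25×7.3125 = 54.8 kips; rupture φR_n = 0.75×0.6×65×0.25×7.3125 = 53.5 kips; take 53.5 kips (rupture).
Tension yield (gross): A_g = 5.8125×0.25 = 1.4531 in². φR_n = 0.90 × 50 × 1.4531 = 65.4 kips.
Governing: min(93.1, 53.5, 65.4) = 53.5 kips → base-metal shear.

53.5 kips (base-metal shear governs)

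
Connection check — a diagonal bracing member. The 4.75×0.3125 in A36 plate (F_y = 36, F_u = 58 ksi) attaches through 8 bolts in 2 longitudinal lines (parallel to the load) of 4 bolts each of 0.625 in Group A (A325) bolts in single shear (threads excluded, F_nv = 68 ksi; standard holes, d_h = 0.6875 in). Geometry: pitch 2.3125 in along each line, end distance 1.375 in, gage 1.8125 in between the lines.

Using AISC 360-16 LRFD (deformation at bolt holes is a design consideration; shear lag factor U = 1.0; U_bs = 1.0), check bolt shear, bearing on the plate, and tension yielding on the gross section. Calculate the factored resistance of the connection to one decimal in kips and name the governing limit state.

48.1 kips (gross-section yield governs)

Bolt shear: A_b = π(0.625)²/4 = 0.3068 in². φR_n = 0.75 × 68 × 0.3068 × 8 × 1 = 125.2 kips.
Bearing (0.3125 in plate, F_u = 58 ksi): end bolts L_c = 1.375 − 0.6875/2 = 1.03125, R_n = min(1.2×1.03125×0.3125×58, 2.4×0.625×0.3125×58) = 22.43 kips/bolt; interior L_c = 2.3125 − 0.6875 = 1.625, R_n = 27.188 kips/bolt. φR_n = 0.75 × (2×22.43 + 6×27.188) = 156.0 kips.
Tension yield (gross): A_g = 4.75×0.3125 = 1.4844 in². φR_n = 0.90 × 36 × 1.4844 = 48.1 kips.
Governing: min(125.2, 156.0, 48.1) = 48.1 kips → gross-section yield.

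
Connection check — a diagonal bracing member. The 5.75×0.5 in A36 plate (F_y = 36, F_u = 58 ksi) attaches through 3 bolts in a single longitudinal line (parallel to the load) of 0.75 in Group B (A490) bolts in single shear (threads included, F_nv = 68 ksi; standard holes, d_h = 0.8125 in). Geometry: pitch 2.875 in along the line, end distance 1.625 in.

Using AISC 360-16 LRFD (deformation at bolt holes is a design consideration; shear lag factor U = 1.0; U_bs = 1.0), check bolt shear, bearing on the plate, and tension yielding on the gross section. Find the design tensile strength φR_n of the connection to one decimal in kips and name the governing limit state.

67.6 kips (bolt shear governs)

Bolt shear: A_b = π(0.75)²/4 = 0.44179 in². φR_n = 0.75 × 68 × 0.44179 × 3 × 1 = 67.6 kips.
Bearing (0.5 in plate, F_u = 58 ksi): end bolts L_c = 1.625 − 0.8125/2 = 1.21875, R_n = min(1.2×1.21875×0.5×58, 2.4×0.75×0.5×58) = 42.413 kips/bolt; interior L_c = 2.875 − 0.8125 = 2.0625, R_n = 52.2 kips/bolt. φR_n = 0.75 × (1×42.413 + 2×52.2) = 110.1 kips.
Tension yield (gross): A_g = 5.75×0.5 = 2.875 in². φR_n = 0.90 × 36 × 2.875 = 93.2 kips.
Governing: min(67.6, 110.1, 93.2) = 67.6 kips → bolt shear.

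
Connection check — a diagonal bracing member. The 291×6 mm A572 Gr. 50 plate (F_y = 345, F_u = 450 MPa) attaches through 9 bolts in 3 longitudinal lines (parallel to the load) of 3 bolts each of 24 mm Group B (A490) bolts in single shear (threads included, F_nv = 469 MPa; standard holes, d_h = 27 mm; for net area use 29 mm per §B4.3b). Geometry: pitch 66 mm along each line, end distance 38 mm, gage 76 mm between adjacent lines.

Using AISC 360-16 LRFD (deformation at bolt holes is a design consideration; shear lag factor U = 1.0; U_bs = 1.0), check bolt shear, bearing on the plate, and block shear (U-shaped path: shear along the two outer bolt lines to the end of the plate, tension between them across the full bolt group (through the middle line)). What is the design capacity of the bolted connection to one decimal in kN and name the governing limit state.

427.3 kN (block shear governs)

Bolt shear: A_b = π(24)²/4 = 452.39 mm². φR_n = 0.75 × 469 × 452.39 × 9 × 1 = 1432.2 kN.
Bearing (6 mm plate, F_u = 450 MPa): end bolts L_c = 38 − 27/2 = 24.5, R_n = min(1.2×24.5×6×450, 2.4×24×6×450) = 79.38 kN/bolt; interior L_c = 66 − 27 = 39, R_n = 126.36 kN/bolt. φR_n = 0.75 × (3×79.38 + 6×126.36) = 747.2 kN.
Block shear: shear path 2×[38+2×66] = 2×170 mm, A_gv = 2040, A_nv = 2×(170 − 2.5×29)×6 = 1170 mm²; tension across gage: (152 − 2×29)×6 = 564 mm². R_n = min(0.6×450×1170, 0.6×345×2040) + 1.0×450×564 = min(315.9, 422.28) + 253.8 = 569.7 kN. φR_n = 0.75 × 569.7 = 427.3 kN.
Governing: min(1432.2, 747.2, 427.3) = 427.3 kN → block shear.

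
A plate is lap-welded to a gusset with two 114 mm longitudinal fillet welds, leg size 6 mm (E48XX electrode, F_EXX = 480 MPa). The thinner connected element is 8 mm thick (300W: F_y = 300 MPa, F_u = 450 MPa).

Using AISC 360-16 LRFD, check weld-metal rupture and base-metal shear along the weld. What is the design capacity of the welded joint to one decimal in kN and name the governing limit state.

208.9 kN (weld metal governs)

Weld metal: throat = 0.707×6 = 4.242 mm, L = 2×114 = 228 mm. φR_n = 0.75 × 0.6 × 480 × 4.242 × 228 = 208.9 kN.
Base metal shear (8 mm plate): yield φR_n = 1.0×0.6×300×8×228 = 328.3 kN; rupture φR_n = 0.75×0.6×450×8×228 = 369.4 kN; take 328.3 kN (yield).
Governing: min(208.9, 328.3) = 208.9 kN → weld metal.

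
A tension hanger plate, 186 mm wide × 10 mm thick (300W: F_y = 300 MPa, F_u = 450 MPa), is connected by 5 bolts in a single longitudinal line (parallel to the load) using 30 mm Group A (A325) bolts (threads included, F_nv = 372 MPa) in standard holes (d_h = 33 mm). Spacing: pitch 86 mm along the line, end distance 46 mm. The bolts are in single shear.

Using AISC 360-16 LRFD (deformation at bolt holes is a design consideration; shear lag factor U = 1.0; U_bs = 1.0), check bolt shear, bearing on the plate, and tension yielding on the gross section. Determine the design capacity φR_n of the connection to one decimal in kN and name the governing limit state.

502.2 kN (gross-section yield governs)

Bolt shear: A_b = π(30)²/4 = 706.86 mm². φR_n = 0.75 × 372 × 706.86 × 5 × 1 = 986.1 kN.
Bearing (10 mm plate, F_u = 450 MPa): end bolts L_c = 46 − 33/2 = 29.5, R_n = min(1.2×29.5×10×450, 2.4×30×10×450) = 159.3 kN/bolt; interior L_c = 86 − 33 = 53, R_n = 286.2 kN/bolt. φR_n = 0.75 × (1×159.3 + 4×286.2) = 978.1 kN.
Tension yield (gross): A_g = 186×10 = 1860 mm². φR_n = 0.90 × 300 × 1860 = 502.2 kN.
Governing: min(986.1, 978.1, 502.2) = 502.2 kN → gross-section yield.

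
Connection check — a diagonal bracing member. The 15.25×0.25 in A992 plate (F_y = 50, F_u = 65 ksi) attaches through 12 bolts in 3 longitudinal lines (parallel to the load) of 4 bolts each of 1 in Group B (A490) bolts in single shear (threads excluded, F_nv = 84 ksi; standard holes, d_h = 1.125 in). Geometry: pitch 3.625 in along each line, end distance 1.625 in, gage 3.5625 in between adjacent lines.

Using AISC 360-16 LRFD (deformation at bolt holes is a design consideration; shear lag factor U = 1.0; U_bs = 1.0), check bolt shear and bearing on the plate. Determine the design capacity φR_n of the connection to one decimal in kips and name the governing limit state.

309.9 kips (bearing governs)

Bolt shear: A_b = π(1)²/4 = 0.7854 in². φR_n = 0.75 × 84 × 0.7854 × 12 × 1 = 593.8 kips.
Bearing (0.25 in plate, F_u = 65 ksi): end bolts L_c = 1.625 − 1.125/2 = 1.0625, R_n = min(1.2×1.0625×0.25×65, 2.4×1×0.25×65) = 20.719 kips/bolt; interior L_c = 3.625 − 1.125 = 2.5, R_n = 39 kips/bolt. φR_n = 0.75 × (3×20.719 + 9×39) = 309.9 kips.
Governing: min(593.8, 309.9) = 309.9 kips → bearing.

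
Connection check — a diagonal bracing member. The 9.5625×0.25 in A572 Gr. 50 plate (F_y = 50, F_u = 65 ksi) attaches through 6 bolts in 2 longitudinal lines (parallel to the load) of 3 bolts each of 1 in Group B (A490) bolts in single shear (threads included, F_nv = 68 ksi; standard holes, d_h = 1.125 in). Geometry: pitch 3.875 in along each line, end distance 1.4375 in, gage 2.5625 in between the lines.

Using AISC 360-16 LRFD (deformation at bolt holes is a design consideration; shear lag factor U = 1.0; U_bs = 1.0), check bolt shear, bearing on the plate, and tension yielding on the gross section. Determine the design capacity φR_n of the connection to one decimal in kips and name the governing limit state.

107.6 kips (gross-section yield governs)

Bolt shear: A_b = π(1)²/4 = 0.7854 in². φR_n = 0.75 × 68 × 0.7854 × 6 × 1 = 240.3 kips.
Bearing (0.25 in plate, F_u = 65 ksi): end bolts L_c = 1.4375 − 1.125/2 = 0.875, R_n = min(1.2×0.875×0.25×65, 2.4×1×0.25×65) = 17.063 kips/bolt; interior L_c = 3.875 − 1.125 = 2.75, R_n = 39 kips/bolt. φR_n = 0.75 × (2×17.063 + 4×39) = 142.6 kips.
Tension yield (gross): A_g = 9.5625×0.25 = 2.3906 in². φR_n = 0.90 × 50 × 2.3906 = 107.6 kips.
Governing: min(240.3, 142.6, 107.6) = 107.6 kips → gross-section yield.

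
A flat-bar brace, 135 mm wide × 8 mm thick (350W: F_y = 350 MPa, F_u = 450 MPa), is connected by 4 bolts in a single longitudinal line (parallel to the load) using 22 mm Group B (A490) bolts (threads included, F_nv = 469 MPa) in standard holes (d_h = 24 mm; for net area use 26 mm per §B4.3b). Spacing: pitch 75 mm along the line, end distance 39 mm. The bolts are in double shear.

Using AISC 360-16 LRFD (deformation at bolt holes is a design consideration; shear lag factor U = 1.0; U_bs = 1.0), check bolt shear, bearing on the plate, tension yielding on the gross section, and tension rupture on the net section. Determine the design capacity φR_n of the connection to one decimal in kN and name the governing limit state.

Bolt shear: A_b = π(22)²/4 = 380.13 mm². φR_n = 0.75 × 469 × 380.13 × 4 × 2 = 1069.7 kN.
Bearing (8 mm plate, F_u = 450 MPa): end bolts L_c = 39 − 24/2 = 27, R_n = min(1.2×27×8×450, 2.4×22×8×450) = 116.64 kN/bolt; interior L_c = 75 − 24 = 51, R_n = 190.08 kN/bolt. φR_n = 0.75 × (1×116.64 + 3×190.08) = 515.2 kN.
Tension yield (gross): A_g = 135×8 = 1080 mm². φR_n = 0.90 × 350 × 1080 = 340.2 kN.
Tension rupture (net): A_n = (135 − 1×26)×8 = 872 mm² (U = 1.0, A_e = A_n). φR_n = 0.75 × 450 × 872 = 294.3 kN.
Governing: min(1069.7, 515.2, 340.2, 294.3) = 294.3 kN → net-section rupture.

294.3 kN (net-section rupture governs)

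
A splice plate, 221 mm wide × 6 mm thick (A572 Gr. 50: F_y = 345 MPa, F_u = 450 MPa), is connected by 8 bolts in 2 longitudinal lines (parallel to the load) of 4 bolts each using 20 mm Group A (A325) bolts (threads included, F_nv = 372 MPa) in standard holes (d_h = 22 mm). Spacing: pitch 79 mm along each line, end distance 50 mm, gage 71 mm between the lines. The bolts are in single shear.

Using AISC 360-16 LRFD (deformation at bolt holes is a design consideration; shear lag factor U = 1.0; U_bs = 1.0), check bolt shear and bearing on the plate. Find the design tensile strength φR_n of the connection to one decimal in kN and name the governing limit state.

Bolt shear: A_b = π(20)²/4 = 314.16 mm². φR_n = 0.75 × 372 × 314.16 × 8 × 1 = 701.2 kN.
Bearing (6 mm plate, F_u = 450 MPa): end bolts L_c = 50 − 22/2 = 39, R_n = min(1.2×39×6×450, 2.4×20×6×450) = 126.36 kN/bolt; interior L_c = 79 − 22 = 57, R_n = 129.6 kN/bolt. φR_n = 0.75 × (2×126.36 + 6×129.6) = 772.7 kN.
Governing: min(701.2, 772.7) = 701.2 kN → bolt shear.

701.2 kN (bolt shear governs)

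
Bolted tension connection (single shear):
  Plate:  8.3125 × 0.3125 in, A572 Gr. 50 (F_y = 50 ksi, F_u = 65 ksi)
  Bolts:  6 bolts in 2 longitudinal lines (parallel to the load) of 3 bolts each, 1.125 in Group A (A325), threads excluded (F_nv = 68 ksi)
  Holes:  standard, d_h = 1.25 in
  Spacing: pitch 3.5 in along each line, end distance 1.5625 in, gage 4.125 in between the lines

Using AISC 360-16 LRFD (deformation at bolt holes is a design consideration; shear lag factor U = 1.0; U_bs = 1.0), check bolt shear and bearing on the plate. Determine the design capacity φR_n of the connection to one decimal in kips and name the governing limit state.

Bolt shear: A_b = π(1.125)²/4 = 0.99402 in². φR_n = 0.75 × 68 × 0.99402 × 6 × 1 = 304.2 kips.
Bearing (0.3125 in plate, F_u = 65 ksi): end bolts L_c = 1.5625 − 1.25/2 = 0.9375, R_n = min(1.2×0.9375×0.3125×65, 2.4×1.125×0.3125×65) = 22.852 kips/bolt; interior L_c = 3.5 − 1.25 = 2.25, R_n = 54.844 kips/bolt. φR_n = 0.75 × (2×22.852 + 4×54.844) = 198.8 kips.
Governing: min(304.2, 198.8) = 198.8 kips → bearing.

198.8 kips (bearing governs)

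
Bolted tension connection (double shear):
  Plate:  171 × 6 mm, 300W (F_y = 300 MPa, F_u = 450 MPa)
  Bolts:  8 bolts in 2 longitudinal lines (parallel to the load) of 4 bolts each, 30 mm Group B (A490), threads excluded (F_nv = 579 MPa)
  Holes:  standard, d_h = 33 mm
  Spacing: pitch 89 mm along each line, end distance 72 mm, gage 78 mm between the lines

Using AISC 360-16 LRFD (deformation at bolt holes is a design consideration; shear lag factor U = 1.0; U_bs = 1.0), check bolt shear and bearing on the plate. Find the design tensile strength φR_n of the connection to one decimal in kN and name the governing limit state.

1086.2 kN (bearing governs)

Bolt shear: A_b = π(30)²/4 = 706.86 mm². φR_n = 0.75 × 579 × 706.86 × 8 × 2 = 4911.3 kN.
Bearing (6 mm plate, F_u = 450 MPa): end bolts L_c = 72 − 33/2 = 55.5, R_n = min(1.2×55.5×6×450, 2.4×30×6×450) = 179.82 kN/bolt; interior L_c = 89 − 33 = 56, R_n = 181.44 kN/bolt. φR_n = 0.75 × (2×179.82 + 6×181.44) = 1086.2 kN.
Governing: min(4911.3, 1086.2) = 1086.2 kN → bearing.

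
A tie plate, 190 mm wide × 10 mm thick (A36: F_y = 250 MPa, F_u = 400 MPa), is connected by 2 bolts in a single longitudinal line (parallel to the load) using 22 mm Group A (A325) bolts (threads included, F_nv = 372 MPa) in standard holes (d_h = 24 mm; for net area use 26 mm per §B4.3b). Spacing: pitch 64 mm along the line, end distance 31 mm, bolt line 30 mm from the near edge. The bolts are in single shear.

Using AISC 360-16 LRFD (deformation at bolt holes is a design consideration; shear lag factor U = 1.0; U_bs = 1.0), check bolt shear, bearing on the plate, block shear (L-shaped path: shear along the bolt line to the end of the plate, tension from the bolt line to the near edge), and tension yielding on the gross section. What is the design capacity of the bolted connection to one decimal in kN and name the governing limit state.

Bolt shear: A_b = π(22)²/4 = 380.13 mm². φR_n = 0.75 × 372 × 380.13 × 2 × 1 = 212.1 kN.
Bearing (10 mm plate, F_u = 400 MPa): end bolts L_c = 31 − 24/2 = 19, R_n = min(1.2×19×10×400, 2.4×22×10×400) = 91.2 kN/bolt; interior L_c = 64 − 24 = 40, R_n = 192 kN/bolt. φR_n = 0.75 × (1×91.2 + 1×192) = 212.4 kN.
Block shear: shear path 1×[31+1×64] = 1×95 mm, A_gv = 950, A_nv = 1×(95 − 1.5×26)×10 = 560 mm²; tension to near edge: (30 − 0.5×26)×10 = 170 mm². R_n = min(0.6×400×560, 0.6×250×950) + 1.0×400×170 = min(134.4, 142.5) + 68 = 202.4 kN. φR_n = 0.75 × 202.4 = 151.8 kN.
Tension yield (gross): A_g = 190×10 = 1900 mm². φR_n = 0.90 × 250 × 1900 = 427.5 kN.
Governing: min(212.1, 212.4, 151.8, 427.5) = 151.8 kN → block shear.

151.8 kN (block shear governs)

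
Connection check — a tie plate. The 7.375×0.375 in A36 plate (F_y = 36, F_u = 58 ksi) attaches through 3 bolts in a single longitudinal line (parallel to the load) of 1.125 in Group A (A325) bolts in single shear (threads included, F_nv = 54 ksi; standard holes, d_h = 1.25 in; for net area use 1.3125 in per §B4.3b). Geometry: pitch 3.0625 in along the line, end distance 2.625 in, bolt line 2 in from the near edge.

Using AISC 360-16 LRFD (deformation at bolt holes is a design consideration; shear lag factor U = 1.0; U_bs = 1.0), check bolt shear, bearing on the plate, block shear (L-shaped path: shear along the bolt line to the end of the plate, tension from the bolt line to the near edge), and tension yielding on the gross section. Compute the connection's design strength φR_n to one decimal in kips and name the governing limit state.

Bolt shear: A_b = π(1.125)²/4 = 0.99402 in². φR_n = 0.75 × 54 × 0.99402 × 3 × 1 = 120.8 kips.
Bearing (0.375 in plate, F_u = 58 ksi): end bolts L_c = 2.625 − 1.25/2 = 2, R_n = min(1.2×2×0.375×58, 2.4×1.125×0.375×58) = 52.2 kips/bolt; interior L_c = 3.0625 − 1.25 = 1.8125, R_n = 47.306 kips/bolt. φR_n = 0.75 × (1×52.2 + 2×47.306) = 110.1 kips.
Block shear: shear path 1×[2.625+2×3.0625] = 1×8.75 in, A_gv = 3.2813, A_nv = 1×(8.75 − 2.5×1.3125)×0.375 = 2.0508 in²; tension to near edge: (2 − 0.5×1.3125)×0.375 = 0.50391 in². R_n = min(0.6×58×2.0508, 0.6×36×3.2813) + 1.0×58×0.50391 = min(71.368, 70.876) + 29.227 = 100.1 kips. φR_n = 0.75 × 100.1 = 75.1 kips.
Tension yield (gross): A_g = 7.375×0.375 = 2.7656 in². φR_n = 0.90 × 36 × 2.7656 = 89.6 kips.
Governing: min(120.8, 110.1, 75.1, 89.6) = 75.1 kips → block shear.

75.1 kips (block shear governs)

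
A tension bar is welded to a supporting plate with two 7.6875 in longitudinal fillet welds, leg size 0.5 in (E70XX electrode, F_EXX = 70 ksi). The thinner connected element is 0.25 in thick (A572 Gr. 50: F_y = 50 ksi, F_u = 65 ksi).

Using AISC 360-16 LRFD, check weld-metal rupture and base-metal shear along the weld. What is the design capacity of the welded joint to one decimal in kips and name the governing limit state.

Weld metal: throat = 0.707×0.5 = 0.3535 in, L = 2×7.6875 = 15.375 in. φR_n = 0.75 × 0.6 × 70 × 0.3535 × 15.375 = 171.2 kips.
Base metal shear (0.25 in plate): yield φR_n = 1.0×0.6×50×0.25×15.375 = 115.3 kips; rupture φR_n = 0.75×0.6×65×0.25×15.375 = 112.4 kips; take 112.4 kips (rupture).
Governing: min(171.2, 112.4) = 112.4 kips → base-metal shear.

112.4 kips (base-metal shear governs)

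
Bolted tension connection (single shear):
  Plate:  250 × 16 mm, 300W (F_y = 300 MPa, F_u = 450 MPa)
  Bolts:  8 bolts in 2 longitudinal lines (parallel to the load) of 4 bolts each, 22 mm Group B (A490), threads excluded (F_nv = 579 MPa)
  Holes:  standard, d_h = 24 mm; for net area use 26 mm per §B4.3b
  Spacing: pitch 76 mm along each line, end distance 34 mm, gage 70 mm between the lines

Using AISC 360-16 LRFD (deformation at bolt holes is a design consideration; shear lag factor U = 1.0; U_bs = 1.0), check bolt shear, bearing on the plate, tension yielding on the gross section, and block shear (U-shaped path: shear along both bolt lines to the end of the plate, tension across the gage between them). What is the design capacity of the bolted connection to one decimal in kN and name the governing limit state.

Bolt shear: A_b = π(22)²/4 = 380.13 mm². φR_n = 0.75 × 579 × 380.13 × 8 × 1 = 1320.6 kN.
Bearing (16 mm plate, F_u = 450 MPa): end bolts L_c = 34 − 24/2 = 22, R_n = min(1.2×22×16×450, 2.4×22×16×450) = 190.08 kN/bolt; interior L_c = 76 − 24 = 52, R_n = 380.16 kN/bolt. φR_n = 0.75 × (2×190.08 + 6×380.16) = 1995.8 kN.
Tension yield (gross): A_g = 250×16 = 4000 mm². φR_n = 0.90 × 300 × 4000 = 1080.0 kN.
Block shear: shear path 2×[34+3×76] = 2×262 mm, A_gv = 8384, A_nv = 2×(262 − 3.5×26)×16 = 5472 mm²; tension across gage: (70 − 1×26)×16 = 704 mm². R_n = min(0.6×450×5472, 0.6×300×8384) + 1.0×450×704 = min(1477.4, 1509.1) + 316.8 = 1794.2 kN. φR_n = 0.75 × 1794.2 = 1345.7 kN.
Governing: min(1320.6, 1995.8, 1080.0, 1345.7) = 1080.0 kN → gross-section yield.

1080.0 kN (gross-section yield governs)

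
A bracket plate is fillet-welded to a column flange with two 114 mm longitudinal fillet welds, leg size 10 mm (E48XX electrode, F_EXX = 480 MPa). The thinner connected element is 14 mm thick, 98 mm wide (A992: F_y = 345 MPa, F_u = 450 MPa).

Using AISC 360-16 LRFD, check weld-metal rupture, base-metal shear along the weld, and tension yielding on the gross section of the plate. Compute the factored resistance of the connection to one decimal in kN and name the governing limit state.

348.2 kN (weld metal governs)

Weld metal: throat = 0.707×10 = 7.07 mm, L = 2×114 = 228 mm. φR_n = 0.75 × 0.6 × 480 × 7.07 × 228 = 348.2 kN.
Base metal shear (14 mm plate): yield φR_n = 1.0×0.6×345×14×228 = 660.7 kN; rupture φR_n = 0.75×0.6×450×14×228 = 646.4 kN; take 646.4 kN (rupture).
Tension yield (gross): A_g = 98×14 = 1372 mm². φR_n = 0.90 × 345 × 1372 = 426.0 kN.
Governing: min(348.2, 646.4, 426.0) = 348.2 kN → weld metal.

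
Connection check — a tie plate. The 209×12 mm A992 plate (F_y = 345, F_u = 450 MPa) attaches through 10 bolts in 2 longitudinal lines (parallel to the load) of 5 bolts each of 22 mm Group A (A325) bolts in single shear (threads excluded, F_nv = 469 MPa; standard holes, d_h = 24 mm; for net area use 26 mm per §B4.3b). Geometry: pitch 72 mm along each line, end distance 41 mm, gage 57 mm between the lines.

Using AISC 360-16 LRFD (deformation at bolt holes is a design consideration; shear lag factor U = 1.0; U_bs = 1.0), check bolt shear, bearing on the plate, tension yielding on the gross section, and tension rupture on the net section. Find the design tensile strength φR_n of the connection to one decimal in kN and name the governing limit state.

635.9 kN (net-section rupture governs)

Bolt shear: A_b = π(22)²/4 = 380.13 mm². φR_n = 0.75 × 469 × 380.13 × 10 × 1 = 1337.1 kN.
Bearing (12 mm plate, F_u = 450 MPa): end bolts L_c = 41 − 24/2 = 29, R_n = min(1.2×29×12×450, 2.4×22×12×450) = 187.92 kN/bolt; interior L_c = 72 − 24 = 48, R_n = 285.12 kN/bolt. φR_n = 0.75 × (2×187.92 + 8×285.12) = 1992.6 kN.
Tension yield (gross): A_g = 209×12 = 2508 mm². φR_n = 0.90 × 345 × 2508 = 778.7 kN.
Tension rupture (net): A_n = (209 − 2×26)×12 = 1884 mm² (U = 1.0, A_e = A_n). φR_n = 0.75 × 450 × 1884 = 635.9 kN.
Governing: min(1337.1, 1992.6, 778.7, 635.9) = 635.9 kN → net-section rupture.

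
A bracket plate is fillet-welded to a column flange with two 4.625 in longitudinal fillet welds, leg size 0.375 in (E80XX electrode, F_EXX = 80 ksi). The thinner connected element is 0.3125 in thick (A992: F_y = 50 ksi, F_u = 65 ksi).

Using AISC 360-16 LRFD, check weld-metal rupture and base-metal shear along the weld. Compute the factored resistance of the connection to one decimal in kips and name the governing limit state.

Weld metal: throat = 0.707×0.375 = 0.26513 in, L = 2×4.625 = 9.25 in. φR_n = 0.75 × 0.6 × 80 × 0.26513 × 9.25 = 88.3 kips.
Base metal shear (0.3125 in plate): yield φR_n = 1.0×0.6×50×0.3125×9.25 = 86.7 kips; rupture φR_n = 0.75×0.6×65×0.3125×9.25 = 84.6 kips; take 84.6 kips (rupture).
Governing: min(88.3, 84.6) = 84.6 kips → base-metal shear.

84.6 kips (base-metal shear governs)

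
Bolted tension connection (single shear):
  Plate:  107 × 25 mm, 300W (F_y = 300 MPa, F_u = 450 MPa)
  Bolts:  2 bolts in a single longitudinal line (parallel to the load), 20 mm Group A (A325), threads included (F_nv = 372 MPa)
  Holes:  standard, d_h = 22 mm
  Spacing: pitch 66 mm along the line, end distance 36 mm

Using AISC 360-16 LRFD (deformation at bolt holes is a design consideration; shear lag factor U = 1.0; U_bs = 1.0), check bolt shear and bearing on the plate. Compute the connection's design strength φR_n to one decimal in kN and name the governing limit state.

Bolt shear: A_b = π(20)²/4 = 314.16 mm². φR_n = 0.75 × 372 × 314.16 × 2 × 1 = 175.3 kN.
Bearing (25 mm plate, F_u = 450 MPa): end bolts L_c = 36 − 22/2 = 25, R_n = min(1.2×25×25×450, 2.4×20×25×450) = 337.5 kN/bolt; interior L_c = 66 − 22 = 44, R_n = 540 kN/bolt. φR_n = 0.75 × (1×337.5 + 1×540) = 658.1 kN.
Governing: min(175.3, 658.1) = 175.3 kN → bolt shear.

175.3 kN (bolt shear governs)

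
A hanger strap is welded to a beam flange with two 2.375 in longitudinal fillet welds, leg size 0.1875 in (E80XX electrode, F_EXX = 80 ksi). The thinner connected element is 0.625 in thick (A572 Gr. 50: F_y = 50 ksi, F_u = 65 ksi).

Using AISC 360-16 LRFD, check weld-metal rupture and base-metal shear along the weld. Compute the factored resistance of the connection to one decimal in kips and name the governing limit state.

Weld metal: throat = 0.707×0.1875 = 0.13256 in, L = 2×2.375 = 4.75 in. φR_n = 0.75 × 0.6 × 80 × 0.13256 × 4.75 = 22.7 kips.
Base metal shear (0.625 in plate): yield φR_n = 1.0×0.6×50×0.625×4.75 = 89.1 kips; rupture φR_n = 0.75×0.6×65×0.625×4.75 = 86.8 kips; take 86.8 kips (rupture).
Governing: min(22.7, 86.8) = 22.7 kips → weld metal.

22.7 kips (weld metal governs)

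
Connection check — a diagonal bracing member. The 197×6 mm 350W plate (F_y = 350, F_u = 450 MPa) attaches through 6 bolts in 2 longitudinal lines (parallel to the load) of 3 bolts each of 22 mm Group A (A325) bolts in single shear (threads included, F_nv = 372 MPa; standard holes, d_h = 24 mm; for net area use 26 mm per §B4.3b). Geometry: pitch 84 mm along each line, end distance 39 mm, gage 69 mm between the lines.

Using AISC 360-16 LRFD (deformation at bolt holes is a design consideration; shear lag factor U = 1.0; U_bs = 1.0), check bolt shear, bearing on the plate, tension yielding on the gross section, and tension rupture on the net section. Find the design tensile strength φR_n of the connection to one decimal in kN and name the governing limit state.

Bolt shear: A_b = π(22)²/4 = 380.13 mm². φR_n = 0.75 × 372 × 380.13 × 6 × 1 = 636.3 kN.
Bearing (6 mm plate, F_u = 450 MPa): end bolts L_c = 39 − 24/2 = 27, R_n = min(1.2×27×6×450, 2.4×22×6×450) = 87.48 kN/bolt; interior L_c = 84 − 24 = 60, R_n = 142.56 kN/bolt. φR_n = 0.75 × (2×87.48 + 4×142.56) = 558.9 kN.
Tension yield (gross): A_g = 197×6 = 1182 mm². φR_n = 0.90 × 350 × 1182 = 372.3 kN.
Tension rupture (net): A_n = (197 − 2×26)×6 = 870 mm² (U = 1.0, A_e = A_n). φR_n = 0.75 × 450 × 870 = 293.6 kN.
Governing: min(636.3, 558.9, 372.3, 293.6) = 293.6 kN → net-section rupture.

293.6 kN (net-section rupture governs)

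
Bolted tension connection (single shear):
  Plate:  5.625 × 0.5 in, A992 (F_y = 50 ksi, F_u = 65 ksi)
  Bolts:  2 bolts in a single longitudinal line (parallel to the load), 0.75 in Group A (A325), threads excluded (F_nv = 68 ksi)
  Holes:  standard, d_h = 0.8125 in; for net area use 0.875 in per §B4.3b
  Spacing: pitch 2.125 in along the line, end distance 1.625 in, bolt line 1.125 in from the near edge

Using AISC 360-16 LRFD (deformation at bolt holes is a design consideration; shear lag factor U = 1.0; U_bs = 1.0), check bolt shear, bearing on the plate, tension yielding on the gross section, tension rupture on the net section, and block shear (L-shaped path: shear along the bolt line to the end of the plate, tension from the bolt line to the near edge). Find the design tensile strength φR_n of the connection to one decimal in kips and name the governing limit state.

45.1 kips (bolt shear governs)

Bolt shear: A_b = π(0.75)²/4 = 0.44179 in². φR_n = 0.75 × 68 × 0.44179 × 2 × 1 = 45.1 kips.
Bearing (0.5 in plate, F_u = 65 ksi): end bolts L_c = 1.625 − 0.8125/2 = 1.21875, R_n = min(1.2×1.21875×0.5×65, 2.4×0.75×0.5×65) = 47.531 kips/bolt; interior L_c = 2.125 − 0.8125 = 1.3125, R_n = 51.188 kips/bolt. φR_n = 0.75 × (1×47.531 + 1×51.188) = 74.0 kips.
Tension yield (gross): A_g = 5.625×0.5 = 2.8125 in². φR_n = 0.90 × 50 × 2.8125 = 126.6 kips.
Tension rupture (net): A_n = (5.625 − 1×0.875)×0.5 = 2.375 in² (U = 1.0, A_e = A_n). φR_n = 0.75 × 65 × 2.375 = 115.8 kips.
Block shear: shear path 1×[1.625+1×2.125] = 1×3.75 in, A_gv = 1.875, A_nv = 1×(3.75 − 1.5×0.875)×0.5 = 1.2188 in²; tension to near edge: (1.125 − 0.5×0.875)×0.5 = 0.34375 in². R_n = min(0.6×65×1.2188, 0.6×50×1.875) + 1.0×65×0.34375 = min(47.533, 56.25) + 22.344 = 69.877 kips. φR_n = 0.75 × 69.877 = 52.4 kips.
Governing: min(45.1, 74.0, 126.6, 115.8, 52.4) = 45.1 kips → bolt shear.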